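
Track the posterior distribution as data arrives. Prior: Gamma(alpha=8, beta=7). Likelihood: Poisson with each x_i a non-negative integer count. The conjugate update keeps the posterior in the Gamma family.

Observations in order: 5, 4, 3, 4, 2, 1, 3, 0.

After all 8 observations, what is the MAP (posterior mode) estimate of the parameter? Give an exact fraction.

29/15

obs 1: x=5 → posterior Gamma(13, 8)
obs 2: x=4 → posterior Gamma(17, 9)
obs 3: x=3 → posterior Gamma(20, 10)
obs 4: x=4 → posterior Gamma(24, 11)
obs 5: x=2 → posterior Gamma(26, 12)
obs 6: x=1 → posterior Gamma(27, 13)
obs 7: x=3 → posterior Gamma(30, 14)
obs 8: x=0 → posterior Gamma(30, 15)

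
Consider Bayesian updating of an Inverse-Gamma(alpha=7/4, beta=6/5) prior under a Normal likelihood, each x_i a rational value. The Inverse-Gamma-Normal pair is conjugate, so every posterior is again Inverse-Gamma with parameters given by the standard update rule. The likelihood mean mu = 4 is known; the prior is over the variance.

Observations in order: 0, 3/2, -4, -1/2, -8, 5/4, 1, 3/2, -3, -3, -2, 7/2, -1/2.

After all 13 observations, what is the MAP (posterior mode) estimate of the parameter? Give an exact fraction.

34417/1480

obs 1: x=0 → posterior Inverse-Gamma(9/4, 46/5)
obs 2: x=3/2 → posterior Inverse-Gamma(11/4, 493/40)
obs 3: x=-4 → posterior Inverse-Gamma(13/4, 1773/40)
obs 4: x=-1/2 → posterior Inverse-Gamma(15/4, 1089/20)
obs 5: x=-8 → posterior Inverse-Gamma(17/4, 2529/20)
obs 6: x=5/4 → posterior Inverse-Gamma(19/4, 20837/160)
obs 7: x=1 → posterior Inverse-Gamma(21/4, 21557/160)
obs 8: x=3/2 → posterior Inverse-Gamma(23/4, 22057/160)
obs 9: x=-3 → posterior Inverse-Gamma(25/4, 25977/160)
obs 10: x=-3 → posterior Inverse-Gamma(27/4, 29897/160)
obs 11: x=-2 → posterior Inverse-Gamma(29/4, 32777/160)
obs 12: x=7/2 → posterior Inverse-Gamma(31/4, 32797/160)
obs 13: x=-1/2 → posterior Inverse-Gamma(33/4, 34417/160)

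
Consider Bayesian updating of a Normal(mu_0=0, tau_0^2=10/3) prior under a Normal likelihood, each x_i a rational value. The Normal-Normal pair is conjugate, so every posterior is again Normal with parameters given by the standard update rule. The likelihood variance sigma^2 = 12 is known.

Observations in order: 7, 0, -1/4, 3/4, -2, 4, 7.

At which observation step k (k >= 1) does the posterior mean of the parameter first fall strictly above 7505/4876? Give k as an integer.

obs 1: x=7 → posterior Normal(35/23, 60/23)
obs 2: x=0 → posterior Normal(5/4, 15/7)
obs 3: x=-1/4 → posterior Normal(45/44, 20/11)
obs 4: x=3/4 → posterior Normal(75/76, 30/19)
obs 5: x=-2 → posterior Normal(55/86, 60/43)
obs 6: x=4 → posterior Normal(95/96, 5/4)
obs 7: x=7 → posterior Normal(165/106, 60/53)

k = 7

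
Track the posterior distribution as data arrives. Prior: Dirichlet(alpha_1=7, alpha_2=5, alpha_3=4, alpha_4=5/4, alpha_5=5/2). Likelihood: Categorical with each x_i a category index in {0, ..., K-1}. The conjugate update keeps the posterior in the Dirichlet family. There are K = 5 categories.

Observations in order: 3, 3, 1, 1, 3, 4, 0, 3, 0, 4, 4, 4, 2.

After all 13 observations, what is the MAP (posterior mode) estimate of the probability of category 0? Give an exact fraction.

32/111

obs 1: x=3 → posterior Dirichlet(7, 5, 4, 9/4, 5/2)
obs 2: x=3 → posterior Dirichlet(7, 5, 4, 13/4, 5/2)
obs 3: x=1 → posterior Dirichlet(7, 6, 4, 13/4, 5/2)
obs 4: x=1 → posterior Dirichlet(7, 7, 4, 13/4, 5/2)
obs 5: x=3 → posterior Dirichlet(7, 7, 4, 17/4, 5/2)
obs 6: x=4 → posterior Dirichlet(7, 7, 4, 17/4, 7/2)
obs 7: x=0 → posterior Dirichlet(8, 7, 4, 17/4, 7/2)
obs 8: x=3 → posterior Dirichlet(8, 7, 4, 21/4, 7/2)
obs 9: x=0 → posterior Dirichlet(9, 7, 4, 21/4, 7/2)
obs 10: x=4 → posterior Dirichlet(9, 7, 4, 21/4, 9/2)
obs 11: x=4 → posterior Dirichlet(9, 7, 4, 21/4, 11/2)
obs 12: x=4 → posterior Dirichlet(9, 7, 4, 21/4, 13/2)
obs 13: x=2 → posterior Dirichlet(9, 7, 5, 21/4, 13/2)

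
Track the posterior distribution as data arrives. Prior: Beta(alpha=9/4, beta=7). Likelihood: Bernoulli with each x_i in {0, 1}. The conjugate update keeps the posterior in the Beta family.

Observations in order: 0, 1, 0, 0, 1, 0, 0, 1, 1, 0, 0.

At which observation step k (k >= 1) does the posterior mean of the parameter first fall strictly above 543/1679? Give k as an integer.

obs 1: x=0 → posterior Beta(9/4, 8)
obs 2: x=1 → posterior Beta(13/4, 8)
obs 3: x=0 → posterior Beta(13/4, 9)
obs 4: x=0 → posterior Beta(13/4, 10)
obs 5: x=1 → posterior Beta(17/4, 10)
obs 6: x=0 → posterior Beta(17/4, 11)
obs 7: x=0 → posterior Beta(17/4, 12)
obs 8: x=1 → posterior Beta(21/4, 12)
obs 9: x=1 → posterior Beta(25/4, 12)
obs 10: x=0 → posterior Beta(25/4, 13)
obs 11: x=0 → posterior Beta(25/4, 14)

k = 9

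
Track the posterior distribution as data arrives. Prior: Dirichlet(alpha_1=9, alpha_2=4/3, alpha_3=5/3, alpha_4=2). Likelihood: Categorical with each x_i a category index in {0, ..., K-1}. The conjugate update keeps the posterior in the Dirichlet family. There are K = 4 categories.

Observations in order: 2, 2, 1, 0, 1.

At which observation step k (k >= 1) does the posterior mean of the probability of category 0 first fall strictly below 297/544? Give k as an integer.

obs 1: x=2 → posterior Dirichlet(9, 4/3, 8/3, 2)
obs 2: x=2 → posterior Dirichlet(9, 4/3, 11/3, 2)
obs 3: x=1 → posterior Dirichlet(9, 7/3, 11/3, 2)
obs 4: x=0 → posterior Dirichlet(10, 7/3, 11/3, 2)
obs 5: x=1 → posterior Dirichlet(10, 10/3, 11/3, 2)

k = 3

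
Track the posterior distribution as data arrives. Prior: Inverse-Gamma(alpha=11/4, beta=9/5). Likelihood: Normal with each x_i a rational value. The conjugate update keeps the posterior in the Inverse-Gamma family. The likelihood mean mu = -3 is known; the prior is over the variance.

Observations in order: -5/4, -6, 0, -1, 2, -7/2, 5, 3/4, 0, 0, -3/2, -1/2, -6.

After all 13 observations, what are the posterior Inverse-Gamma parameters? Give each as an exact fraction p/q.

alpha=37/4, beta=6699/80

obs 1: x=-5/4 → posterior Inverse-Gamma(13/4, 533/160)
obs 2: x=-6 → posterior Inverse-Gamma(15/4, 1253/160)
obs 3: x=0 → posterior Inverse-Gamma(17/4, 1973/160)
obs 4: x=-1 → posterior Inverse-Gamma(19/4, 2293/160)
obs 5: x=2 → posterior Inverse-Gamma(21/4, 4293/160)
obs 6: x=-7/2 → posterior Inverse-Gamma(23/4, 4313/160)
obs 7: x=5 → posterior Inverse-Gamma(25/4, 9433/160)
obs 8: x=3/4 → posterior Inverse-Gamma(27/4, 5279/80)
obs 9: x=0 → posterior Inverse-Gamma(29/4, 5639/80)
obs 10: x=0 → posterior Inverse-Gamma(31/4, 5999/80)
obs 11: x=-3/2 → posterior Inverse-Gamma(33/4, 6089/80)
obs 12: x=-1/2 → posterior Inverse-Gamma(35/4, 6339/80)
obs 13: x=-6 → posterior Inverse-Gamma(37/4, 6699/80)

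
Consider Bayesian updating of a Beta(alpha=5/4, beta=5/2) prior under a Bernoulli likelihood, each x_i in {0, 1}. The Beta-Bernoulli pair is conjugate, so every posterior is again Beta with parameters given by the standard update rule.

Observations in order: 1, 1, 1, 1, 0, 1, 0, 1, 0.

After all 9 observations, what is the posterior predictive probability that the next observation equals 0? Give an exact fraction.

22/51

obs 1: x=1 → posterior Beta(9/4, 5/2)
obs 2: x=1 → posterior Beta(13/4, 5/2)
obs 3: x=1 → posterior Beta(17/4, 5/2)
obs 4: x=1 → posterior Beta(21/4, 5/2)
obs 5: x=0 → posterior Beta(21/4, 7/2)
obs 6: x=1 → posterior Beta(25/4, 7/2)
obs 7: x=0 → posterior Beta(25/4, 9/2)
obs 8: x=1 → posterior Beta(29/4, 9/2)
obs 9: x=0 → posterior Beta(29/4, 11/2)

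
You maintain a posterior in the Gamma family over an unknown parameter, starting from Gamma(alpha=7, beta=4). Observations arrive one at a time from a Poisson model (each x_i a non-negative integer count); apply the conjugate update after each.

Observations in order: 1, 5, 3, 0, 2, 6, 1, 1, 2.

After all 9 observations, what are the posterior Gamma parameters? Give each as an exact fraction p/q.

obs 1: x=1 → posterior Gamma(8, 5)
obs 2: x=5 → posterior Gamma(13, 6)
obs 3: x=3 → posterior Gamma(16, 7)
obs 4: x=0 → posterior Gamma(16, 8)
obs 5: x=2 → posterior Gamma(18, 9)
obs 6: x=6 → posterior Gamma(24, 10)
obs 7: x=1 → posterior Gamma(25, 11)
obs 8: x=1 → posterior Gamma(26, 12)
obs 9: x=2 → posterior Gamma(28, 13)

alpha=28, beta=13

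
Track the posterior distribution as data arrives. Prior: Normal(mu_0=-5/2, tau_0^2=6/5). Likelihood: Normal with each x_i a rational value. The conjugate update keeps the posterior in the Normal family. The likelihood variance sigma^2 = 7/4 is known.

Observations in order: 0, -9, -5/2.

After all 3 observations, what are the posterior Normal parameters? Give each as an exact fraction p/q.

obs 1: x=0 → posterior Normal(-175/118, 42/59)
obs 2: x=-9 → posterior Normal(-607/166, 42/83)
obs 3: x=-5/2 → posterior Normal(-727/214, 42/107)

mu_0=-727/214, tau_0^2=42/107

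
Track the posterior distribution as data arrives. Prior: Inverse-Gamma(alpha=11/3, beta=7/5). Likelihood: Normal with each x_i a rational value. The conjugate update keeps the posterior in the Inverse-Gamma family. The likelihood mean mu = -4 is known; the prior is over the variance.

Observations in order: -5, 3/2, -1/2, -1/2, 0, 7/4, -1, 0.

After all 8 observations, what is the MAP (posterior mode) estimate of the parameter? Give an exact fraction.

obs 1: x=-5 → posterior Inverse-Gamma(25/6, 19/10)
obs 2: x=3/2 → posterior Inverse-Gamma(14/3, 681/40)
obs 3: x=-1/2 → posterior Inverse-Gamma(31/6, 463/20)
obs 4: x=-1/2 → posterior Inverse-Gamma(17/3, 1171/40)
obs 5: x=0 → posterior Inverse-Gamma(37/6, 1491/40)
obs 6: x=7/4 → posterior Inverse-Gamma(20/3, 8609/160)
obs 7: x=-1 → posterior Inverse-Gamma(43/6, 9329/160)
obs 8: x=0 → posterior Inverse-Gamma(23/3, 10609/160)

31827/4160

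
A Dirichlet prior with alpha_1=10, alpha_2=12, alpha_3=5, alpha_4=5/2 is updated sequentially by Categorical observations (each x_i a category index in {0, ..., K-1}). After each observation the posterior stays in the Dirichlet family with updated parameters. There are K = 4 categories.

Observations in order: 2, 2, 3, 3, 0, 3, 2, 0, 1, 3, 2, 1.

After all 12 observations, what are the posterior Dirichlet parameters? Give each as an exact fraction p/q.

alpha_1=12, alpha_2=14, alpha_3=9, alpha_4=13/2

obs 1: x=2 → posterior Dirichlet(10, 12, 6, 5/2)
obs 2: x=2 → posterior Dirichlet(10, 12, 7, 5/2)
obs 3: x=3 → posterior Dirichlet(10, 12, 7, 7/2)
obs 4: x=3 → posterior Dirichlet(10, 12, 7, 9/2)
obs 5: x=0 → posterior Dirichlet(11, 12, 7, 9/2)
obs 6: x=3 → posterior Dirichlet(11, 12, 7, 11/2)
obs 7: x=2 → posterior Dirichlet(11, 12, 8, 11/2)
obs 8: x=0 → posterior Dirichlet(12, 12, 8, 11/2)
obs 9: x=1 → posterior Dirichlet(12, 13, 8, 11/2)
obs 10: x=3 → posterior Dirichlet(12, 13, 8, 13/2)
obs 11: x=2 → posterior Dirichlet(12, 13, 9, 13/2)
obs 12: x=1 → posterior Dirichlet(12, 14, 9, 13/2)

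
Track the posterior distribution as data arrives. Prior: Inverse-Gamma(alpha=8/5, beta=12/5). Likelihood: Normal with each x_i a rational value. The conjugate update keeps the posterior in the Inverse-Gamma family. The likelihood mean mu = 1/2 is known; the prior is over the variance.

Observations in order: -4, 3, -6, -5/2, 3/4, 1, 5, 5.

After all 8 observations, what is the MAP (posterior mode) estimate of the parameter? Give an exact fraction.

9869/1056

obs 1: x=-4 → posterior Inverse-Gamma(21/10, 501/40)
obs 2: x=3 → posterior Inverse-Gamma(13/5, 313/20)
obs 3: x=-6 → posterior Inverse-Gamma(31/10, 1471/40)
obs 4: x=-5/2 → posterior Inverse-Gamma(18/5, 1651/40)
obs 5: x=3/4 → posterior Inverse-Gamma(41/10, 6609/160)
obs 6: x=1 → posterior Inverse-Gamma(23/5, 6629/160)
obs 7: x=5 → posterior Inverse-Gamma(51/10, 8249/160)
obs 8: x=5 → posterior Inverse-Gamma(28/5, 9869/160)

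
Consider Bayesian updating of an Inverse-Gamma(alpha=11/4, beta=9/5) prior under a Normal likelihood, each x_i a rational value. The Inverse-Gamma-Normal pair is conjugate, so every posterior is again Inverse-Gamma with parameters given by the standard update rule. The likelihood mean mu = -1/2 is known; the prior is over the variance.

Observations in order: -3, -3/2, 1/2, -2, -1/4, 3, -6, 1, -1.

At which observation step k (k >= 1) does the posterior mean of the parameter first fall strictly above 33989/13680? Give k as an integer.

k = 6

obs 1: x=-3 → posterior Inverse-Gamma(13/4, 197/40)
obs 2: x=-3/2 → posterior Inverse-Gamma(15/4, 217/40)
obs 3: x=1/2 → posterior Inverse-Gamma(17/4, 237/40)
obs 4: x=-2 → posterior Inverse-Gamma(19/4, 141/20)
obs 5: x=-1/4 → posterior Inverse-Gamma(21/4, 1133/160)
obs 6: x=3 → posterior Inverse-Gamma(23/4, 2113/160)
obs 7: x=-6 → posterior Inverse-Gamma(25/4, 4533/160)
obs 8: x=1 → posterior Inverse-Gamma(27/4, 4713/160)
obs 9: x=-1 → posterior Inverse-Gamma(29/4, 4733/160)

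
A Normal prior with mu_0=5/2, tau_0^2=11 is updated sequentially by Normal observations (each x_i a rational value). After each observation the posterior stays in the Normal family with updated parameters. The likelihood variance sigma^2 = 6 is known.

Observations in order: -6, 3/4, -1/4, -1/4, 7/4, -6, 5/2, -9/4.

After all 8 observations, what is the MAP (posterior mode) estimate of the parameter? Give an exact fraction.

obs 1: x=-6 → posterior Normal(-3, 66/17)
obs 2: x=3/4 → posterior Normal(-171/112, 33/14)
obs 3: x=-1/4 → posterior Normal(-7/6, 22/13)
obs 4: x=-1/4 → posterior Normal(-193/200, 33/25)
obs 5: x=7/4 → posterior Normal(-29/61, 66/61)
obs 6: x=-6 → posterior Normal(-95/72, 11/12)
obs 7: x=5/2 → posterior Normal(-135/166, 66/83)
obs 8: x=-9/4 → posterior Normal(-369/376, 33/47)

-369/376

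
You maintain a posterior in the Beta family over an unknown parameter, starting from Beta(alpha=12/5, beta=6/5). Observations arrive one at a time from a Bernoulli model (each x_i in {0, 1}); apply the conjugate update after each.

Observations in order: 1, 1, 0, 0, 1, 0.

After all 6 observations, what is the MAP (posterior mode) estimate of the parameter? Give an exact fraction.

11/19

obs 1: x=1 → posterior Beta(17/5, 6/5)
obs 2: x=1 → posterior Beta(22/5, 6/5)
obs 3: x=0 → posterior Beta(22/5, 11/5)
obs 4: x=0 → posterior Beta(22/5, 16/5)
obs 5: x=1 → posterior Beta(27/5, 16/5)
obs 6: x=0 → posterior Beta(27/5, 21/5)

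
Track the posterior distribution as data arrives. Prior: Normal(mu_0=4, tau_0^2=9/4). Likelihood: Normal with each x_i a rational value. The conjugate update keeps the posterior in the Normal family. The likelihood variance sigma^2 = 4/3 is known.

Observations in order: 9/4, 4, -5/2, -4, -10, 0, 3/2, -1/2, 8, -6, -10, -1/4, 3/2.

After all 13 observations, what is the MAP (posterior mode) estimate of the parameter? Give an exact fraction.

obs 1: x=9/4 → posterior Normal(499/172, 36/43)
obs 2: x=4 → posterior Normal(133/40, 18/35)
obs 3: x=-5/2 → posterior Normal(661/388, 36/97)
obs 4: x=-4 → posterior Normal(229/496, 9/31)
obs 5: x=-10 → posterior Normal(-851/604, 36/151)
obs 6: x=0 → posterior Normal(-851/712, 18/89)
obs 7: x=3/2 → posterior Normal(-689/820, 36/205)
obs 8: x=-1/2 → posterior Normal(-743/928, 9/58)
obs 9: x=8 → posterior Normal(121/1036, 36/259)
obs 10: x=-6 → posterior Normal(-527/1144, 18/143)
obs 11: x=-10 → posterior Normal(-1607/1252, 36/313)
obs 12: x=-1/4 → posterior Normal(-817/680, 9/85)
obs 13: x=3/2 → posterior Normal(-368/367, 36/367)

-368/367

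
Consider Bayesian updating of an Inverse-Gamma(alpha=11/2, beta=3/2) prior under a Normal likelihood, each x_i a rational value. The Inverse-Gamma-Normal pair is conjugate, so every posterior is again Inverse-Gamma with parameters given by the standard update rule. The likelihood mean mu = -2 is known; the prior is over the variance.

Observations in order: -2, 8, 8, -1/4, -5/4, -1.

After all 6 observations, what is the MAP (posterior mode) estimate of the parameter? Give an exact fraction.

obs 1: x=-2 → posterior Inverse-Gamma(6, 3/2)
obs 2: x=8 → posterior Inverse-Gamma(13/2, 103/2)
obs 3: x=8 → posterior Inverse-Gamma(7, 203/2)
obs 4: x=-1/4 → posterior Inverse-Gamma(15/2, 3297/32)
obs 5: x=-5/4 → posterior Inverse-Gamma(8, 1653/16)
obs 6: x=-1 → posterior Inverse-Gamma(17/2, 1661/16)

1661/152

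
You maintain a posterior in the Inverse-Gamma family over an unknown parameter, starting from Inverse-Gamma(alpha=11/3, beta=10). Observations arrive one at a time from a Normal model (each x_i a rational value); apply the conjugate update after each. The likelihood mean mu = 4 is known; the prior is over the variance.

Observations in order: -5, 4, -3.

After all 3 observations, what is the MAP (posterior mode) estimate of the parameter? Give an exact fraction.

obs 1: x=-5 → posterior Inverse-Gamma(25/6, 101/2)
obs 2: x=4 → posterior Inverse-Gamma(14/3, 101/2)
obs 3: x=-3 → posterior Inverse-Gamma(31/6, 75)

450/37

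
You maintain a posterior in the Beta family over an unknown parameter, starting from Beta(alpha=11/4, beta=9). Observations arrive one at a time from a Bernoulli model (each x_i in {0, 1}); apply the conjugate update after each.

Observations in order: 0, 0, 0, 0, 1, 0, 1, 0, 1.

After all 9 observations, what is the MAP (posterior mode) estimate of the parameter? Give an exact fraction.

19/75

obs 1: x=0 → posterior Beta(11/4, 10)
obs 2: x=0 → posterior Beta(11/4, 11)
obs 3: x=0 → posterior Beta(11/4, 12)
obs 4: x=0 → posterior Beta(11/4, 13)
obs 5: x=1 → posterior Beta(15/4, 13)
obs 6: x=0 → posterior Beta(15/4, 14)
obs 7: x=1 → posterior Beta(19/4, 14)
obs 8: x=0 → posterior Beta(19/4, 15)
obs 9: x=1 → posterior Beta(23/4, 15)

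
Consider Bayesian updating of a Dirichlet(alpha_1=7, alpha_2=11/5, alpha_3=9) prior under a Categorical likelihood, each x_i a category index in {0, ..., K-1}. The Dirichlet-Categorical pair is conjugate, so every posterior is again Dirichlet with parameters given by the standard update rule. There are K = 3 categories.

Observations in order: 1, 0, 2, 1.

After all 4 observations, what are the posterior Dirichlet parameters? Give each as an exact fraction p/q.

obs 1: x=1 → posterior Dirichlet(7, 16/5, 9)
obs 2: x=0 → posterior Dirichlet(8, 16/5, 9)
obs 3: x=2 → posterior Dirichlet(8, 16/5, 10)
obs 4: x=1 → posterior Dirichlet(8, 21/5, 10)

alpha_1=8, alpha_2=21/5, alpha_3=10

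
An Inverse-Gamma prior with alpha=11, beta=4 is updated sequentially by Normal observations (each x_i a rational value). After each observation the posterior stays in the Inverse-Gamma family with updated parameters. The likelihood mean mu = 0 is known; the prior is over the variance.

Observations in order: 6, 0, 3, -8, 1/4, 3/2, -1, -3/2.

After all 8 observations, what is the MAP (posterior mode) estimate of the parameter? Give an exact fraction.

1961/512

obs 1: x=6 → posterior Inverse-Gamma(23/2, 22)
obs 2: x=0 → posterior Inverse-Gamma(12, 22)
obs 3: x=3 → posterior Inverse-Gamma(25/2, 53/2)
obs 4: x=-8 → posterior Inverse-Gamma(13, 117/2)
obs 5: x=1/4 → posterior Inverse-Gamma(27/2, 1873/32)
obs 6: x=3/2 → posterior Inverse-Gamma(14, 1909/32)
obs 7: x=-1 → posterior Inverse-Gamma(29/2, 1925/32)
obs 8: x=-3/2 → posterior Inverse-Gamma(15, 1961/32)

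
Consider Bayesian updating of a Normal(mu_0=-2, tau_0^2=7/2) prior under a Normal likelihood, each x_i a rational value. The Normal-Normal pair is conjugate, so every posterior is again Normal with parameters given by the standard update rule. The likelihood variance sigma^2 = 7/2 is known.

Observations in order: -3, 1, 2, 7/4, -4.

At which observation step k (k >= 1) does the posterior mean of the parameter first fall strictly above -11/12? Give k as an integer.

k = 3

obs 1: x=-3 → posterior Normal(-5/2, 7/4)
obs 2: x=1 → posterior Normal(-4/3, 7/6)
obs 3: x=2 → posterior Normal(-1/2, 7/8)
obs 4: x=7/4 → posterior Normal(-1/20, 7/10)
obs 5: x=-4 → posterior Normal(-17/24, 7/12)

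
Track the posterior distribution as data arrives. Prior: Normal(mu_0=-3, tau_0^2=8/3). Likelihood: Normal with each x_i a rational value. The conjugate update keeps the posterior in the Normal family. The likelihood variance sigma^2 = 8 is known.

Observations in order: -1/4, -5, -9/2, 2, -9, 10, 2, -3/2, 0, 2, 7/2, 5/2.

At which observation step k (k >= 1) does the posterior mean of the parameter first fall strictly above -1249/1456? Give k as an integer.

k = 11

obs 1: x=-1/4 → posterior Normal(-37/16, 2)
obs 2: x=-5 → posterior Normal(-57/20, 8/5)
obs 3: x=-9/2 → posterior Normal(-25/8, 4/3)
obs 4: x=2 → posterior Normal(-67/28, 8/7)
obs 5: x=-9 → posterior Normal(-103/32, 1)
obs 6: x=10 → posterior Normal(-7/4, 8/9)
obs 7: x=2 → posterior Normal(-11/8, 4/5)
obs 8: x=-3/2 → posterior Normal(-61/44, 8/11)
obs 9: x=0 → posterior Normal(-61/48, 2/3)
obs 10: x=2 → posterior Normal(-53/52, 8/13)
obs 11: x=7/2 → posterior Normal(-39/56, 4/7)
obs 12: x=5/2 → posterior Normal(-29/60, 8/15)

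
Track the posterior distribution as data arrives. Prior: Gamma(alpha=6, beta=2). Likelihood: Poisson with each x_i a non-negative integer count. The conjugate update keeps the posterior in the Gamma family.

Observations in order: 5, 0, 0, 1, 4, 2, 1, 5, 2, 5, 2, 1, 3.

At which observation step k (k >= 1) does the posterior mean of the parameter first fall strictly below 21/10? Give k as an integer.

k = 4

obs 1: x=5 → posterior Gamma(11, 3)
obs 2: x=0 → posterior Gamma(11, 4)
obs 3: x=0 → posterior Gamma(11, 5)
obs 4: x=1 → posterior Gamma(12, 6)
obs 5: x=4 → posterior Gamma(16, 7)
obs 6: x=2 → posterior Gamma(18, 8)
obs 7: x=1 → posterior Gamma(19, 9)
obs 8: x=5 → posterior Gamma(24, 10)
obs 9: x=2 → posterior Gamma(26, 11)
obs 10: x=5 → posterior Gamma(31, 12)
obs 11: x=2 → posterior Gamma(33, 13)
obs 12: x=1 → posterior Gamma(34, 14)
obs 13: x=3 → posterior Gamma(37, 15)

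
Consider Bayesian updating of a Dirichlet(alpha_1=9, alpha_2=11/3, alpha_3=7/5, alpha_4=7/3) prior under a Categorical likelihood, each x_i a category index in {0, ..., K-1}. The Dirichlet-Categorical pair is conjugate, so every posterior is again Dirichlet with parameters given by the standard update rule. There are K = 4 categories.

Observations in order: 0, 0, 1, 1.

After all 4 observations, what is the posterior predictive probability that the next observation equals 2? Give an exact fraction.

obs 1: x=0 → posterior Dirichlet(10, 11/3, 7/5, 7/3)
obs 2: x=0 → posterior Dirichlet(11, 11/3, 7/5, 7/3)
obs 3: x=1 → posterior Dirichlet(11, 14/3, 7/5, 7/3)
obs 4: x=1 → posterior Dirichlet(11, 17/3, 7/5, 7/3)

7/102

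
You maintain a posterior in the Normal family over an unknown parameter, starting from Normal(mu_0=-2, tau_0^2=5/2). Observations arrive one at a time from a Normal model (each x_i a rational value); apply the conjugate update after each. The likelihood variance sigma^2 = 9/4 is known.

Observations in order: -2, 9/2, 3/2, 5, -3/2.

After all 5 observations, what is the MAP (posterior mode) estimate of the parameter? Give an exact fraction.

57/59

obs 1: x=-2 → posterior Normal(-2, 45/38)
obs 2: x=9/2 → posterior Normal(7/29, 45/58)
obs 3: x=3/2 → posterior Normal(22/39, 15/26)
obs 4: x=5 → posterior Normal(72/49, 45/98)
obs 5: x=-3/2 → posterior Normal(57/59, 45/118)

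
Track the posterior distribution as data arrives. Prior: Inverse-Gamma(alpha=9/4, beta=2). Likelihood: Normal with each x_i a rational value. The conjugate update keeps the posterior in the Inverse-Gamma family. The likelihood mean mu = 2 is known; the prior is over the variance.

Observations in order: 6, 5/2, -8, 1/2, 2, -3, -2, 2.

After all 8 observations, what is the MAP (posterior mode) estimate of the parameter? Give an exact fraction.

327/29

obs 1: x=6 → posterior Inverse-Gamma(11/4, 10)
obs 2: x=5/2 → posterior Inverse-Gamma(13/4, 81/8)
obs 3: x=-8 → posterior Inverse-Gamma(15/4, 481/8)
obs 4: x=1/2 → posterior Inverse-Gamma(17/4, 245/4)
obs 5: x=2 → posterior Inverse-Gamma(19/4, 245/4)
obs 6: x=-3 → posterior Inverse-Gamma(21/4, 295/4)
obs 7: x=-2 → posterior Inverse-Gamma(23/4, 327/4)
obs 8: x=2 → posterior Inverse-Gamma(25/4, 327/4)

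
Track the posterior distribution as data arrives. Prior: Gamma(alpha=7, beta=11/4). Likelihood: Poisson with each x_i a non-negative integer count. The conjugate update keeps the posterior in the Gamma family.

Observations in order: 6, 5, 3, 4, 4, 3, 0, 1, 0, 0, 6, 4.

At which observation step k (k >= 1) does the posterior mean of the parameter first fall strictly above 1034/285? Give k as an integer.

obs 1: x=6 → posterior Gamma(13, 15/4)
obs 2: x=5 → posterior Gamma(18, 19/4)
obs 3: x=3 → posterior Gamma(21, 23/4)
obs 4: x=4 → posterior Gamma(25, 27/4)
obs 5: x=4 → posterior Gamma(29, 31/4)
obs 6: x=3 → posterior Gamma(32, 35/4)
obs 7: x=0 → posterior Gamma(32, 39/4)
obs 8: x=1 → posterior Gamma(33, 43/4)
obs 9: x=0 → posterior Gamma(33, 47/4)
obs 10: x=0 → posterior Gamma(33, 51/4)
obs 11: x=6 → posterior Gamma(39, 55/4)
obs 12: x=4 → posterior Gamma(43, 59/4)

k = 2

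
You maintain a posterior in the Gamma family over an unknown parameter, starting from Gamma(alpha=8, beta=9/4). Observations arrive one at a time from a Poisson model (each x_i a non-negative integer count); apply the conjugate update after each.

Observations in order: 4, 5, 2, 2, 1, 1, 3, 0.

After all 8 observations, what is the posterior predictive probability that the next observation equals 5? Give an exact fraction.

obs 1: x=4 → posterior Gamma(12, 13/4)
obs 2: x=5 → posterior Gamma(17, 17/4)
obs 3: x=2 → posterior Gamma(19, 21/4)
obs 4: x=2 → posterior Gamma(21, 25/4)
obs 5: x=1 → posterior Gamma(22, 29/4)
obs 6: x=1 → posterior Gamma(23, 33/4)
obs 7: x=3 → posterior Gamma(26, 37/4)
obs 8: x=0 → posterior Gamma(26, 41/4)

4625403420713050801185253999494568680736004503552/65799737776344337057158402479253709316253662109375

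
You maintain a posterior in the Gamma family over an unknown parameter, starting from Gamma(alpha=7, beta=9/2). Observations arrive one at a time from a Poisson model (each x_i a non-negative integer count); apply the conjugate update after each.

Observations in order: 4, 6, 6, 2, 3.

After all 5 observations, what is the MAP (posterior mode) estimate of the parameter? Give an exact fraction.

obs 1: x=4 → posterior Gamma(11, 11/2)
obs 2: x=6 → posterior Gamma(17, 13/2)
obs 3: x=6 → posterior Gamma(23, 15/2)
obs 4: x=2 → posterior Gamma(25, 17/2)
obs 5: x=3 → posterior Gamma(28, 19/2)

54/19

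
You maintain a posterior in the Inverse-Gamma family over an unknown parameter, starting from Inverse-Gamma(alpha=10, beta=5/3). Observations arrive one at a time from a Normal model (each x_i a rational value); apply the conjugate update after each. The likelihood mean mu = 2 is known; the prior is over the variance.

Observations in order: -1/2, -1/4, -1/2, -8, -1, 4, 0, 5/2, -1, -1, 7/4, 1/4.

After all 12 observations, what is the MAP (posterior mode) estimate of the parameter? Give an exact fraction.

obs 1: x=-1/2 → posterior Inverse-Gamma(21/2, 115/24)
obs 2: x=-1/4 → posterior Inverse-Gamma(11, 703/96)
obs 3: x=-1/2 → posterior Inverse-Gamma(23/2, 1003/96)
obs 4: x=-8 → posterior Inverse-Gamma(12, 5803/96)
obs 5: x=-1 → posterior Inverse-Gamma(25/2, 6235/96)
obs 6: x=4 → posterior Inverse-Gamma(13, 6427/96)
obs 7: x=0 → posterior Inverse-Gamma(27/2, 6619/96)
obs 8: x=5/2 → posterior Inverse-Gamma(14, 6631/96)
obs 9: x=-1 → posterior Inverse-Gamma(29/2, 7063/96)
obs 10: x=-1 → posterior Inverse-Gamma(15, 7495/96)
obs 11: x=7/4 → posterior Inverse-Gamma(31/2, 3749/48)
obs 12: x=1/4 → posterior Inverse-Gamma(16, 7645/96)

7645/1632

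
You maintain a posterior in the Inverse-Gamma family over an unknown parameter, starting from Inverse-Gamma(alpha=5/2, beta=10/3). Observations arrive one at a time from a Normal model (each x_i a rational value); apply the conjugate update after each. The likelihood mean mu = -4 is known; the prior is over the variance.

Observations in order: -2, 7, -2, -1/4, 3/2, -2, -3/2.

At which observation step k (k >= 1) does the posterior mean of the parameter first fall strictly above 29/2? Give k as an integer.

k = 2

obs 1: x=-2 → posterior Inverse-Gamma(3, 16/3)
obs 2: x=7 → posterior Inverse-Gamma(7/2, 395/6)
obs 3: x=-2 → posterior Inverse-Gamma(4, 407/6)
obs 4: x=-1/4 → posterior Inverse-Gamma(9/2, 7187/96)
obs 5: x=3/2 → posterior Inverse-Gamma(5, 8639/96)
obs 6: x=-2 → posterior Inverse-Gamma(11/2, 8831/96)
obs 7: x=-3/2 → posterior Inverse-Gamma(6, 9131/96)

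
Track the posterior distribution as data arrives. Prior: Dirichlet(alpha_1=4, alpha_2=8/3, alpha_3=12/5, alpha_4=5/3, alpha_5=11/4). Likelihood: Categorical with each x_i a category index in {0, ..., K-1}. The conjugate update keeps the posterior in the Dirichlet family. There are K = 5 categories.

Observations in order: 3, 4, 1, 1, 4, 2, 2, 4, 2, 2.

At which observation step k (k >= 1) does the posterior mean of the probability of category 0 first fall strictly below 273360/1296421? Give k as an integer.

obs 1: x=3 → posterior Dirichlet(4, 8/3, 12/5, 8/3, 11/4)
obs 2: x=4 → posterior Dirichlet(4, 8/3, 12/5, 8/3, 15/4)
obs 3: x=1 → posterior Dirichlet(4, 11/3, 12/5, 8/3, 15/4)
obs 4: x=1 → posterior Dirichlet(4, 14/3, 12/5, 8/3, 15/4)
obs 5: x=4 → posterior Dirichlet(4, 14/3, 12/5, 8/3, 19/4)
obs 6: x=2 → posterior Dirichlet(4, 14/3, 17/5, 8/3, 19/4)
obs 7: x=2 → posterior Dirichlet(4, 14/3, 22/5, 8/3, 19/4)
obs 8: x=4 → posterior Dirichlet(4, 14/3, 22/5, 8/3, 23/4)
obs 9: x=2 → posterior Dirichlet(4, 14/3, 27/5, 8/3, 23/4)
obs 10: x=2 → posterior Dirichlet(4, 14/3, 32/5, 8/3, 23/4)

k = 6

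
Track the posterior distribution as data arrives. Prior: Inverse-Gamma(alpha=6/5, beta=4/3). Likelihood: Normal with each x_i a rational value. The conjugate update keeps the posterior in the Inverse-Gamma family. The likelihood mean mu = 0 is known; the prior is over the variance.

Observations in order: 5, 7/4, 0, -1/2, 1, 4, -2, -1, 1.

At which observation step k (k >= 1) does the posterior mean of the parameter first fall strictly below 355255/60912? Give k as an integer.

k = 9

obs 1: x=5 → posterior Inverse-Gamma(17/10, 83/6)
obs 2: x=7/4 → posterior Inverse-Gamma(11/5, 1475/96)
obs 3: x=0 → posterior Inverse-Gamma(27/10, 1475/96)
obs 4: x=-1/2 → posterior Inverse-Gamma(16/5, 1487/96)
obs 5: x=1 → posterior Inverse-Gamma(37/10, 1535/96)
obs 6: x=4 → posterior Inverse-Gamma(21/5, 2303/96)
obs 7: x=-2 → posterior Inverse-Gamma(47/10, 2495/96)
obs 8: x=-1 → posterior Inverse-Gamma(26/5, 2543/96)
obs 9: x=1 → posterior Inverse-Gamma(57/10, 2591/96)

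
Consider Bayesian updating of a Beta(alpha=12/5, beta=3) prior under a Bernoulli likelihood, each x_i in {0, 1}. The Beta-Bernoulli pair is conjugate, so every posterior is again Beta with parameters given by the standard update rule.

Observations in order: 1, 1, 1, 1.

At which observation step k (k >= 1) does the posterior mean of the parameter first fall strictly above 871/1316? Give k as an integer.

obs 1: x=1 → posterior Beta(17/5, 3)
obs 2: x=1 → posterior Beta(22/5, 3)
obs 3: x=1 → posterior Beta(27/5, 3)
obs 4: x=1 → posterior Beta(32/5, 3)

k = 4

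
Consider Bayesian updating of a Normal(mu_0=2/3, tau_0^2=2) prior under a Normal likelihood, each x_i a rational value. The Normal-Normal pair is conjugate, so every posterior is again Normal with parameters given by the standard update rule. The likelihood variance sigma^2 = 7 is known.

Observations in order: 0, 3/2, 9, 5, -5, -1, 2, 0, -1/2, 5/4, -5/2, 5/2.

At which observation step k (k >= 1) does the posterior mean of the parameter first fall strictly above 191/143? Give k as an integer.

k = 3

obs 1: x=0 → posterior Normal(14/27, 14/9)
obs 2: x=3/2 → posterior Normal(23/33, 14/11)
obs 3: x=9 → posterior Normal(77/39, 14/13)
obs 4: x=5 → posterior Normal(107/45, 14/15)
obs 5: x=-5 → posterior Normal(77/51, 14/17)
obs 6: x=-1 → posterior Normal(71/57, 14/19)
obs 7: x=2 → posterior Normal(83/63, 2/3)
obs 8: x=0 → posterior Normal(83/69, 14/23)
obs 9: x=-1/2 → posterior Normal(16/15, 14/25)
obs 10: x=5/4 → posterior Normal(175/162, 14/27)
obs 11: x=-5/2 → posterior Normal(5/6, 14/29)
obs 12: x=5/2 → posterior Normal(175/186, 14/31)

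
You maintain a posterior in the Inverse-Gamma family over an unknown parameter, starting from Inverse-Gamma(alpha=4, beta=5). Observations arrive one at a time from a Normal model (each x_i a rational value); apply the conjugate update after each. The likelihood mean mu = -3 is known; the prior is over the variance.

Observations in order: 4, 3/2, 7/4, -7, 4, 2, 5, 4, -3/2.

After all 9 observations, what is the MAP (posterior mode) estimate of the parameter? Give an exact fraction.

obs 1: x=4 → posterior Inverse-Gamma(9/2, 59/2)
obs 2: x=3/2 → posterior Inverse-Gamma(5, 317/8)
obs 3: x=7/4 → posterior Inverse-Gamma(11/2, 1629/32)
obs 4: x=-7 → posterior Inverse-Gamma(6, 1885/32)
obs 5: x=4 → posterior Inverse-Gamma(13/2, 2669/32)
obs 6: x=2 → posterior Inverse-Gamma(7, 3069/32)
obs 7: x=5 → posterior Inverse-Gamma(15/2, 4093/32)
obs 8: x=4 → posterior Inverse-Gamma(8, 4877/32)
obs 9: x=-3/2 → posterior Inverse-Gamma(17/2, 4913/32)

4913/304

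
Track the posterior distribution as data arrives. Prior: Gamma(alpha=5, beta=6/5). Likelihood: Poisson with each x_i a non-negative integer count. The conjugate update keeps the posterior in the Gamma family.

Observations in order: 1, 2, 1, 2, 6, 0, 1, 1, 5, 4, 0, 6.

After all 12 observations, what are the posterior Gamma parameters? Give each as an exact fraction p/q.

alpha=34, beta=66/5

obs 1: x=1 → posterior Gamma(6, 11/5)
obs 2: x=2 → posterior Gamma(8, 16/5)
obs 3: x=1 → posterior Gamma(9, 21/5)
obs 4: x=2 → posterior Gamma(11, 26/5)
obs 5: x=6 → posterior Gamma(17, 31/5)
obs 6: x=0 → posterior Gamma(17, 36/5)
obs 7: x=1 → posterior Gamma(18, 41/5)
obs 8: x=1 → posterior Gamma(19, 46/5)
obs 9: x=5 → posterior Gamma(24, 51/5)
obs 10: x=4 → posterior Gamma(28, 56/5)
obs 11: x=0 → posterior Gamma(28, 61/5)
obs 12: x=6 → posterior Gamma(34, 66/5)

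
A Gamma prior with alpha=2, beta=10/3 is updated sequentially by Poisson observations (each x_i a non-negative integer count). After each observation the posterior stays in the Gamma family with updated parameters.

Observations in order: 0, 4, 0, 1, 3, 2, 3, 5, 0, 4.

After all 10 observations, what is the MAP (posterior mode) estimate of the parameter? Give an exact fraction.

obs 1: x=0 → posterior Gamma(2, 13/3)
obs 2: x=4 → posterior Gamma(6, 16/3)
obs 3: x=0 → posterior Gamma(6, 19/3)
obs 4: x=1 → posterior Gamma(7, 22/3)
obs 5: x=3 → posterior Gamma(10, 25/3)
obs 6: x=2 → posterior Gamma(12, 28/3)
obs 7: x=3 → posterior Gamma(15, 31/3)
obs 8: x=5 → posterior Gamma(20, 34/3)
obs 9: x=0 → posterior Gamma(20, 37/3)
obs 10: x=4 → posterior Gamma(24, 40/3)

69/40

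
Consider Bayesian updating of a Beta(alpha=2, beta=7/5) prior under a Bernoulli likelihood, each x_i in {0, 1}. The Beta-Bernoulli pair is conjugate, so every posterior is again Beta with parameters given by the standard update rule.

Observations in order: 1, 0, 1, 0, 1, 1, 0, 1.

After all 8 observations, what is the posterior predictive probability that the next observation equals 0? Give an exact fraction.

22/57

obs 1: x=1 → posterior Beta(3, 7/5)
obs 2: x=0 → posterior Beta(3, 12/5)
obs 3: x=1 → posterior Beta(4, 12/5)
obs 4: x=0 → posterior Beta(4, 17/5)
obs 5: x=1 → posterior Beta(5, 17/5)
obs 6: x=1 → posterior Beta(6, 17/5)
obs 7: x=0 → posterior Beta(6, 22/5)
obs 8: x=1 → posterior Beta(7, 22/5)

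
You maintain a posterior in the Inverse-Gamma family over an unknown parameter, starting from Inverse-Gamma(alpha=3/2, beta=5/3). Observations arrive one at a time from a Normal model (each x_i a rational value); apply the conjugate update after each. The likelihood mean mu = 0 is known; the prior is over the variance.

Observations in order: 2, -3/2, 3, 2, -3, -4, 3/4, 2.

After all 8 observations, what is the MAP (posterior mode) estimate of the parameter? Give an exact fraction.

2503/624

obs 1: x=2 → posterior Inverse-Gamma(2, 11/3)
obs 2: x=-3/2 → posterior Inverse-Gamma(5/2, 115/24)
obs 3: x=3 → posterior Inverse-Gamma(3, 223/24)
obs 4: x=2 → posterior Inverse-Gamma(7/2, 271/24)
obs 5: x=-3 → posterior Inverse-Gamma(4, 379/24)
obs 6: x=-4 → posterior Inverse-Gamma(9/2, 571/24)
obs 7: x=3/4 → posterior Inverse-Gamma(5, 2311/96)
obs 8: x=2 → posterior Inverse-Gamma(11/2, 2503/96)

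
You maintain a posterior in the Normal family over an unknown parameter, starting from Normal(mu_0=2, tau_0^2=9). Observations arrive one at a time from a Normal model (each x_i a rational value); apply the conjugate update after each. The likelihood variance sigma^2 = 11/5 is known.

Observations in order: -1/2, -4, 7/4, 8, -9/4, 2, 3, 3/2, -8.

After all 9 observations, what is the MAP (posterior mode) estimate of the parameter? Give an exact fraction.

obs 1: x=-1/2 → posterior Normal(-1/112, 99/56)
obs 2: x=-4 → posterior Normal(-361/202, 99/101)
obs 3: x=7/4 → posterior Normal(-407/584, 99/146)
obs 4: x=8 → posterior Normal(1033/764, 99/191)
obs 5: x=-9/4 → posterior Normal(157/236, 99/236)
obs 6: x=2 → posterior Normal(247/281, 99/281)
obs 7: x=3 → posterior Normal(191/163, 99/326)
obs 8: x=3/2 → posterior Normal(899/742, 99/371)
obs 9: x=-8 → posterior Normal(179/832, 99/416)

179/832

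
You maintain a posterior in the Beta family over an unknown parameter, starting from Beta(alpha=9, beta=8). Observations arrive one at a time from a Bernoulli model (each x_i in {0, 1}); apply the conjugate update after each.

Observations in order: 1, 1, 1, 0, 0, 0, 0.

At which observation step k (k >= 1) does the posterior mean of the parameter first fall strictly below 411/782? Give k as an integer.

obs 1: x=1 → posterior Beta(10, 8)
obs 2: x=1 → posterior Beta(11, 8)
obs 3: x=1 → posterior Beta(12, 8)
obs 4: x=0 → posterior Beta(12, 9)
obs 5: x=0 → posterior Beta(12, 10)
obs 6: x=0 → posterior Beta(12, 11)
obs 7: x=0 → posterior Beta(12, 12)

k = 6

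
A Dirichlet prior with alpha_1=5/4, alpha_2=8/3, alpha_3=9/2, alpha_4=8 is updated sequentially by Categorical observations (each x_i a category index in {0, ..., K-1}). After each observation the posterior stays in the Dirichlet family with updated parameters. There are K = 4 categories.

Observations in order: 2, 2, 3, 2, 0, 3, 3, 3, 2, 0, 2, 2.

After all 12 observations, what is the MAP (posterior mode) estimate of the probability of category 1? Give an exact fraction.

20/293

obs 1: x=2 → posterior Dirichlet(5/4, 8/3, 11/2, 8)
obs 2: x=2 → posterior Dirichlet(5/4, 8/3, 13/2, 8)
obs 3: x=3 → posterior Dirichlet(5/4, 8/3, 13/2, 9)
obs 4: x=2 → posterior Dirichlet(5/4, 8/3, 15/2, 9)
obs 5: x=0 → posterior Dirichlet(9/4, 8/3, 15/2, 9)
obs 6: x=3 → posterior Dirichlet(9/4, 8/3, 15/2, 10)
obs 7: x=3 → posterior Dirichlet(9/4, 8/3, 15/2, 11)
obs 8: x=3 → posterior Dirichlet(9/4, 8/3, 15/2, 12)
obs 9: x=2 → posterior Dirichlet(9/4, 8/3, 17/2, 12)
obs 10: x=0 → posterior Dirichlet(13/4, 8/3, 17/2, 12)
obs 11: x=2 → posterior Dirichlet(13/4, 8/3, 19/2, 12)
obs 12: x=2 → posterior Dirichlet(13/4, 8/3, 21/2, 12)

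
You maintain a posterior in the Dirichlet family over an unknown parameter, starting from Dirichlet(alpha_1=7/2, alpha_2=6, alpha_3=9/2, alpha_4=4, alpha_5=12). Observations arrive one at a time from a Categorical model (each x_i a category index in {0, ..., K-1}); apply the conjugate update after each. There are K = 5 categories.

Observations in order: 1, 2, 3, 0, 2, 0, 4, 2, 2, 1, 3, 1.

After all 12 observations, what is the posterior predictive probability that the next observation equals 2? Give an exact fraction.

obs 1: x=1 → posterior Dirichlet(7/2, 7, 9/2, 4, 12)
obs 2: x=2 → posterior Dirichlet(7/2, 7, 11/2, 4, 12)
obs 3: x=3 → posterior Dirichlet(7/2, 7, 11/2, 5, 12)
obs 4: x=0 → posterior Dirichlet(9/2, 7, 11/2, 5, 12)
obs 5: x=2 → posterior Dirichlet(9/2, 7, 13/2, 5, 12)
obs 6: x=0 → posterior Dirichlet(11/2, 7, 13/2, 5, 12)
obs 7: x=4 → posterior Dirichlet(11/2, 7, 13/2, 5, 13)
obs 8: x=2 → posterior Dirichlet(11/2, 7, 15/2, 5, 13)
obs 9: x=2 → posterior Dirichlet(11/2, 7, 17/2, 5, 13)
obs 10: x=1 → posterior Dirichlet(11/2, 8, 17/2, 5, 13)
obs 11: x=3 → posterior Dirichlet(11/2, 8, 17/2, 6, 13)
obs 12: x=1 → posterior Dirichlet(11/2, 9, 17/2, 6, 13)

17/84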